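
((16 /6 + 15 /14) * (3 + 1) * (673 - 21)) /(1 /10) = 2047280 /21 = 97489.52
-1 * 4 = -4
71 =71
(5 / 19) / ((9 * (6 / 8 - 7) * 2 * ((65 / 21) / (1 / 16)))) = -7 / 148200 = -0.00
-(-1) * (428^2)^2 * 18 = 604014801408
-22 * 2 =-44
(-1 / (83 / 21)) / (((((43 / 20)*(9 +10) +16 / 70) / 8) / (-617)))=4837280 / 159111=30.40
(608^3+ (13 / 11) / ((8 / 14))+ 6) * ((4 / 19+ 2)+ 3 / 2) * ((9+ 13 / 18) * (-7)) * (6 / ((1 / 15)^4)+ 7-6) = -172947820314465867475 / 10032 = -17239615262606246.76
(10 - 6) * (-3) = -12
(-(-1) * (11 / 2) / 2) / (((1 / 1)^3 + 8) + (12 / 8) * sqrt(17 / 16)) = 176 / 559- 22 * sqrt(17) / 1677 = 0.26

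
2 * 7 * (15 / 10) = 21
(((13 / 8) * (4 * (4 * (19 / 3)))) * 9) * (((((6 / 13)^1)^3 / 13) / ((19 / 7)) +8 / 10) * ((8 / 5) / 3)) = 634.52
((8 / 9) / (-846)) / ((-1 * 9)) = 4 / 34263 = 0.00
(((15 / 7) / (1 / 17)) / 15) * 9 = 153 / 7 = 21.86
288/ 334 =144/ 167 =0.86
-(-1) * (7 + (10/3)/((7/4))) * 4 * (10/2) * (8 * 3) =29920/7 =4274.29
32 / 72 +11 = 103 / 9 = 11.44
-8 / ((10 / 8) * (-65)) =32 / 325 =0.10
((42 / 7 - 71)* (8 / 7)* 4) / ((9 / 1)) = -2080 / 63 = -33.02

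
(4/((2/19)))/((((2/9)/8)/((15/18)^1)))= 1140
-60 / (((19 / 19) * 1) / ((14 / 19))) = -840 / 19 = -44.21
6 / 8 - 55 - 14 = -68.25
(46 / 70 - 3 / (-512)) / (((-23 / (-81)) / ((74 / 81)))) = 439597 / 206080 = 2.13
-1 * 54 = -54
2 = 2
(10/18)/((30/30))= 5/9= 0.56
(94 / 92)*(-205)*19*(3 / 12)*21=-3844365 / 184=-20893.29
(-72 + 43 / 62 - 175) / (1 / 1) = -15271 / 62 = -246.31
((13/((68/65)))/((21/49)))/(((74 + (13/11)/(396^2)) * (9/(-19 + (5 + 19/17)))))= -20689889220/36890340493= -0.56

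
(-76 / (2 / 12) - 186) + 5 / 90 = -11555 / 18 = -641.94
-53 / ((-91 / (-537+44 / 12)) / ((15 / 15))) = -84800 / 273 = -310.62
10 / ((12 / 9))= 7.50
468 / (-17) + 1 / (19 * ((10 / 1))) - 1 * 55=-266553 / 3230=-82.52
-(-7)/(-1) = -7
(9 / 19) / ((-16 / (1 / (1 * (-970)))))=0.00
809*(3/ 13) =2427/ 13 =186.69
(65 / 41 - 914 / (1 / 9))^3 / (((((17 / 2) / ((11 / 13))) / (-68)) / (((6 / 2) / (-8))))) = -1265262106697542833 / 895973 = -1412165441031.75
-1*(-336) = 336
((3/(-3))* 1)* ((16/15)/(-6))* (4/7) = 32/315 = 0.10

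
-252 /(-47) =252 /47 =5.36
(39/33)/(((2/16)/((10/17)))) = 1040/187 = 5.56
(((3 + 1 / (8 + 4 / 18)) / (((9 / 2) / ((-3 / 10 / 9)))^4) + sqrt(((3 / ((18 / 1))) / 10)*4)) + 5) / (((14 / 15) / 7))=sqrt(15) / 2 + 40965243827 / 1092406500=39.44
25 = 25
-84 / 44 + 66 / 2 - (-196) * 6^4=2794518 / 11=254047.09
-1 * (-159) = 159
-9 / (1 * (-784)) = 9 / 784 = 0.01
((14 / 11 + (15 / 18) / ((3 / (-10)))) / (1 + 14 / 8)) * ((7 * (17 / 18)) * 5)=-177310 / 9801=-18.09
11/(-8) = -11/8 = -1.38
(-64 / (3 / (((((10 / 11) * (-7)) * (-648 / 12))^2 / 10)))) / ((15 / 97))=-197116416 / 121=-1629061.29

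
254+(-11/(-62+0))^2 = 976497/3844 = 254.03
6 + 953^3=865523183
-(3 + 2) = -5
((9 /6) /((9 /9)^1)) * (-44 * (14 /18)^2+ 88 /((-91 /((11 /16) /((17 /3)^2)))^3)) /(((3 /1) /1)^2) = -20078738459071893337 /4526097815718355968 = -4.44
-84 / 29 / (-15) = 28 / 145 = 0.19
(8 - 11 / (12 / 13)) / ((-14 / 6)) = 47 / 28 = 1.68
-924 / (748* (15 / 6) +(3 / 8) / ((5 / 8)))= -0.49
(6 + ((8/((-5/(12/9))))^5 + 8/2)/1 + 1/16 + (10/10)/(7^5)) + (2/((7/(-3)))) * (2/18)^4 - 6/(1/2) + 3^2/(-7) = -87132605221231/1837845450000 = -47.41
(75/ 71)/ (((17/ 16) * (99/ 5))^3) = 0.00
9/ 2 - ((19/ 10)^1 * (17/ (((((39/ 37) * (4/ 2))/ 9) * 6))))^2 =-141609601/ 270400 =-523.70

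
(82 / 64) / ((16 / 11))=0.88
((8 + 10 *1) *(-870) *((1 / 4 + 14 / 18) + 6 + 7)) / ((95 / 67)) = -2943645 / 19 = -154928.68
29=29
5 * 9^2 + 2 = 407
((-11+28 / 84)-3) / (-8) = 41 / 24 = 1.71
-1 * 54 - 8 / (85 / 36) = -57.39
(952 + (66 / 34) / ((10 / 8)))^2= 6569426704 / 7225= 909263.21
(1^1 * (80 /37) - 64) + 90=1042 /37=28.16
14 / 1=14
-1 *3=-3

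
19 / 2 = 9.50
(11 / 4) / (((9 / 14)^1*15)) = 77 / 270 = 0.29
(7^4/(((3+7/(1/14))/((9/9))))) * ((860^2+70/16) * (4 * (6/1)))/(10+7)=24821760.34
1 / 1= 1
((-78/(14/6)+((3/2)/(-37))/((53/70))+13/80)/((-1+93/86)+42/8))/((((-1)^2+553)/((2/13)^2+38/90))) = -5335336893697/1060678945380600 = -0.01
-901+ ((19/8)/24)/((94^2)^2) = -13506332408813/14990380032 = -901.00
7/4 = 1.75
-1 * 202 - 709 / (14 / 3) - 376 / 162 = -356.25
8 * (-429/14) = -1716/7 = -245.14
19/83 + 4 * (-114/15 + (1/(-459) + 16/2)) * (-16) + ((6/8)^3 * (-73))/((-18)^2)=-1235035391/48764160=-25.33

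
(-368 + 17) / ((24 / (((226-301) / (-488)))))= -8775 / 3904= -2.25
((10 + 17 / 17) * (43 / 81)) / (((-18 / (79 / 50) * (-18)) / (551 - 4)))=20439749 / 1312200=15.58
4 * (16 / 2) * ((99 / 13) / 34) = 1584 / 221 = 7.17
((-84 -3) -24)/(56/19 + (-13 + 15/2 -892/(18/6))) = 12654/34187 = 0.37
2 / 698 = 1 / 349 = 0.00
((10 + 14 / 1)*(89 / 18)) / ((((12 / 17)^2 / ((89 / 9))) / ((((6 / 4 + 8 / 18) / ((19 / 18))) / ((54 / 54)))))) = 80120915 / 18468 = 4338.36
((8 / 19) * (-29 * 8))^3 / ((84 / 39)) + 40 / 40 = -20778599539 / 48013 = -432770.28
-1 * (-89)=89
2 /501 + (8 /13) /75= 662 /54275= 0.01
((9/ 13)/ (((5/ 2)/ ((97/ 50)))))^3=665338617/ 4291015625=0.16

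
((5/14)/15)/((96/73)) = 73/4032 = 0.02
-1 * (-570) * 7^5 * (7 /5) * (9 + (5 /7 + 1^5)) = 143699850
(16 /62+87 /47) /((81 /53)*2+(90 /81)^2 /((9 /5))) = 118731501 /210679286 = 0.56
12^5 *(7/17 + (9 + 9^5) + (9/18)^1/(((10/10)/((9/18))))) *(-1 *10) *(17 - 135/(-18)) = -61207527709440/17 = -3600442806437.65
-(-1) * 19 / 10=19 / 10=1.90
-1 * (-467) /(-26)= -467 /26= -17.96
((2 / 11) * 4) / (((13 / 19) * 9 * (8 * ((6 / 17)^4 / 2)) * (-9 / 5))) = -7934495 / 7505784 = -1.06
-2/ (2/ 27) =-27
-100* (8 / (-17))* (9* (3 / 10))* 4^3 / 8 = 17280 / 17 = 1016.47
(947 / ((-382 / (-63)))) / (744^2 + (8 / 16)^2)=119322 / 422901695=0.00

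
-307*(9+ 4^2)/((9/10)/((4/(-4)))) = 8527.78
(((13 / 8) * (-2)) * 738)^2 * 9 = 207100881 / 4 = 51775220.25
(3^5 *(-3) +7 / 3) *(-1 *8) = 17440 / 3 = 5813.33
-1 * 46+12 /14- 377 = -2955 /7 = -422.14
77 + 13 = 90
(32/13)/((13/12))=384/169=2.27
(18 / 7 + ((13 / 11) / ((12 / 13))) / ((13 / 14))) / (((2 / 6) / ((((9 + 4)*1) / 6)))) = 23725 / 924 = 25.68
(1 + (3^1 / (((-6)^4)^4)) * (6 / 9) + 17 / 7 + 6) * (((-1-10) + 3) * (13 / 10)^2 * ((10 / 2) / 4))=-159.34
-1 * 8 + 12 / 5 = -28 / 5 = -5.60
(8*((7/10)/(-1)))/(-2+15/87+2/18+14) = -522/1145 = -0.46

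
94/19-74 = -1312/19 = -69.05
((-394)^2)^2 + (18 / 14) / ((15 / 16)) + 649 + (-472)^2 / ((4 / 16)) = 843468761883 / 35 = 24099107482.37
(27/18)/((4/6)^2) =27/8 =3.38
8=8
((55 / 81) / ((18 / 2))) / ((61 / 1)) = 0.00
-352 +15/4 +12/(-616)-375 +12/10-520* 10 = -9119987/1540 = -5922.07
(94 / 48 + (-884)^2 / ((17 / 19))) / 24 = 20961455 / 576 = 36391.41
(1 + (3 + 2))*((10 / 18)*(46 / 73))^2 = 105800 / 143883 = 0.74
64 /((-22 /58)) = -1856 /11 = -168.73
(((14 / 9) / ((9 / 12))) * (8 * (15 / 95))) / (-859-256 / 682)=-152768 / 50111037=-0.00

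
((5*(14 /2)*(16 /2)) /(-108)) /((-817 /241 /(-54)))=-33740 /817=-41.30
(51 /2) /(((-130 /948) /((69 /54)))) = -30889 /130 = -237.61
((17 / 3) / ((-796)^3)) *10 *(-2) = 0.00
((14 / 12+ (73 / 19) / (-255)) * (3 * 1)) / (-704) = -11159 / 2273920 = -0.00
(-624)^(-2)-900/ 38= -175219181/ 7398144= -23.68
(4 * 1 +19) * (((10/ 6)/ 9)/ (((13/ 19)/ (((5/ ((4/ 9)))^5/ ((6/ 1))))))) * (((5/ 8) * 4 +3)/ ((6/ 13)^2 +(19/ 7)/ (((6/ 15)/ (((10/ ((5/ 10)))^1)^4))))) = 4982680828125/ 5260903432192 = 0.95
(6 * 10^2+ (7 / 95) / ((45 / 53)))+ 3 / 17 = 43624132 / 72675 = 600.26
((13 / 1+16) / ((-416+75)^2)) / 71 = 29 / 8255951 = 0.00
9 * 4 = 36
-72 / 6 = -12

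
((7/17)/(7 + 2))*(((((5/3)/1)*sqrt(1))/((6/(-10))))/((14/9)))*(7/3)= -175/918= -0.19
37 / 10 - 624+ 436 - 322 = -5063 / 10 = -506.30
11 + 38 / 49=11.78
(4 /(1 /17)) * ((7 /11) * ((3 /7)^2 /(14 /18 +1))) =1377 /308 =4.47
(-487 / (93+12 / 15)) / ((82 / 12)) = -14610 / 19229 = -0.76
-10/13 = -0.77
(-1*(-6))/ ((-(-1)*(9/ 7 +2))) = 1.83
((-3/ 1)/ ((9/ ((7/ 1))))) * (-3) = 7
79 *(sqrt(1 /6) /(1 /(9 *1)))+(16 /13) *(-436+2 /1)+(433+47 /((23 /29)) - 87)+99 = -8938 /299+237 *sqrt(6) /2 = 260.37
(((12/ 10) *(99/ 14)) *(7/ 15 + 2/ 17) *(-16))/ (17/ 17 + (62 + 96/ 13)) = -1022736/ 907375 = -1.13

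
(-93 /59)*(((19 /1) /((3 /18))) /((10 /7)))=-37107 /295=-125.79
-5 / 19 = -0.26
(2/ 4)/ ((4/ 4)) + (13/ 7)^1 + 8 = 145/ 14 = 10.36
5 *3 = 15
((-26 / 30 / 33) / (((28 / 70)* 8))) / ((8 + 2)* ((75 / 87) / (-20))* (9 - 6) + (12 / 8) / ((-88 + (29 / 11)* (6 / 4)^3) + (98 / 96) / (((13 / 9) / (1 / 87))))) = 1978516735 / 316306385208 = 0.01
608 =608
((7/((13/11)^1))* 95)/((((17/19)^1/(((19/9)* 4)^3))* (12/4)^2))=61011079360/1449981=42077.16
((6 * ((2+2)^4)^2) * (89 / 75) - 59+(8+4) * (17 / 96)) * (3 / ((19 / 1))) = 279935667 / 3800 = 73667.28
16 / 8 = 2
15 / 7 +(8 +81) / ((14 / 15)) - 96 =3 / 2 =1.50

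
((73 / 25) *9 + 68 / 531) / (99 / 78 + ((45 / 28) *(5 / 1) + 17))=127606388 / 127108125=1.00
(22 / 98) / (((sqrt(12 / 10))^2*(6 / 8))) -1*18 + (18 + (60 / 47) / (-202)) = 508940 / 2093427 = 0.24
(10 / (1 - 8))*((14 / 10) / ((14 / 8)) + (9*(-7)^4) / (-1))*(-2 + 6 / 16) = -1404533 / 28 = -50161.89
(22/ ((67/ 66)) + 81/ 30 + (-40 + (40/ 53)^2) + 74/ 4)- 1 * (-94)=91693668/ 941015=97.44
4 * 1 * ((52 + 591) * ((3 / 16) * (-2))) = -964.50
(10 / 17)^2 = 100 / 289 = 0.35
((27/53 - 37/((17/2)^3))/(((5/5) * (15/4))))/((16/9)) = 350889/5207780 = 0.07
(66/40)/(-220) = -3/400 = -0.01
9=9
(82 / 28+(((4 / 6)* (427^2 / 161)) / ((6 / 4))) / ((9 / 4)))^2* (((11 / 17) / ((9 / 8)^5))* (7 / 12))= 787102837451020288 / 73165521609117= 10757.84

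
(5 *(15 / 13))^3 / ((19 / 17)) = 7171875 / 41743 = 171.81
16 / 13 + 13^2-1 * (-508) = 8817 / 13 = 678.23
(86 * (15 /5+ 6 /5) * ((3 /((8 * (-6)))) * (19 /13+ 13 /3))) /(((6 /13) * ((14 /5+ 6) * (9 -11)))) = 34013 /2112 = 16.10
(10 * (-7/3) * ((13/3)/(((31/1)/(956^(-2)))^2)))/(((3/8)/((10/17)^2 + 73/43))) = -11555635/16833136169701624464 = -0.00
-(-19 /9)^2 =-361 /81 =-4.46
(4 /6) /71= 2 /213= 0.01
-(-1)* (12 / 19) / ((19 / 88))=1056 / 361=2.93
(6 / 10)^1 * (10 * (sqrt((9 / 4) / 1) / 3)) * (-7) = -21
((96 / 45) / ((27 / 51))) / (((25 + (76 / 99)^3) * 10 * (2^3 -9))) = -9774864 / 617411275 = -0.02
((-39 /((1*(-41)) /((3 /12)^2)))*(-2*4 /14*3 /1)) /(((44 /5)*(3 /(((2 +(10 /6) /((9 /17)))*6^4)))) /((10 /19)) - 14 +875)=-813150 /6869634583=-0.00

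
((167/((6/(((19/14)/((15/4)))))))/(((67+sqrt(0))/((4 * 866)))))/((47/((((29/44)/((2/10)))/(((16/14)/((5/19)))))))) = 10485095/1247004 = 8.41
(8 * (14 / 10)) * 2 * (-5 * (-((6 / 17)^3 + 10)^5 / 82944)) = 64004105694156417402151 / 463712534344590158466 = 138.03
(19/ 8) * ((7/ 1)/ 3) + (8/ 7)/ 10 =4751/ 840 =5.66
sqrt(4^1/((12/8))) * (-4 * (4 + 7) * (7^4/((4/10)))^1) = -528220 * sqrt(6)/3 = -431289.82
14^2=196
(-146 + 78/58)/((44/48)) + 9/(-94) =-4734831/29986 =-157.90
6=6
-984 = -984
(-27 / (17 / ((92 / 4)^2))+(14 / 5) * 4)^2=4965034369 / 7225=687201.99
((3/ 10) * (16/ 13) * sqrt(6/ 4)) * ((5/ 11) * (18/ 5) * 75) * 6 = 19440 * sqrt(6)/ 143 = 332.99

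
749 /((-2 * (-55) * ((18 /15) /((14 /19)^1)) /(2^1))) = 5243 /627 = 8.36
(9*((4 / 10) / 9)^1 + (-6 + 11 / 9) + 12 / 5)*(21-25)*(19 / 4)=1691 / 45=37.58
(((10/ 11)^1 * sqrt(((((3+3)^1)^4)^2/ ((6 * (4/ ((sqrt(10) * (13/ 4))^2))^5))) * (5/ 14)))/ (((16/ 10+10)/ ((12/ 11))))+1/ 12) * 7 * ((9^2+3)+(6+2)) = 62379417.46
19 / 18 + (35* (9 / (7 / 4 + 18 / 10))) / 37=163313 / 47286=3.45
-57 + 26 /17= -943 /17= -55.47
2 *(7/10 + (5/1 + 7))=127/5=25.40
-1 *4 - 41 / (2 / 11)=-229.50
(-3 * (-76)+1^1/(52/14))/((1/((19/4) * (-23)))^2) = 1133401015/416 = 2724521.67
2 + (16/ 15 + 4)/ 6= 128/ 45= 2.84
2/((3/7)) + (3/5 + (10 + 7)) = 334/15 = 22.27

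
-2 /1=-2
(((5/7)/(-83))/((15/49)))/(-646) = 7/160854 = 0.00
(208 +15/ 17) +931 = 19378/ 17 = 1139.88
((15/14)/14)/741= 5/48412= 0.00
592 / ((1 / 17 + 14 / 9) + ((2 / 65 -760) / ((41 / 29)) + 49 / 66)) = -5310470880 / 4800794927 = -1.11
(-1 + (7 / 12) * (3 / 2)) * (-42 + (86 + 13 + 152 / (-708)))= -10051 / 1416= -7.10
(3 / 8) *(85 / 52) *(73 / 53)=18615 / 22048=0.84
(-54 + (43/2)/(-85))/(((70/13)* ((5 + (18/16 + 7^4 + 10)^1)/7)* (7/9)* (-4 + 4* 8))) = -1079091/805386050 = -0.00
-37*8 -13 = -309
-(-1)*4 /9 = 0.44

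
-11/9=-1.22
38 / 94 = 19 / 47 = 0.40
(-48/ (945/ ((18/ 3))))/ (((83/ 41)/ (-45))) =6.77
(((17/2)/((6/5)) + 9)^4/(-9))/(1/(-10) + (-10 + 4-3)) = 6937440005/8491392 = 817.00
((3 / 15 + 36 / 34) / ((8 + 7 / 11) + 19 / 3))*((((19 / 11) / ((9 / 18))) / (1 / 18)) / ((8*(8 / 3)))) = 8667 / 35360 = 0.25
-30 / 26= -15 / 13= -1.15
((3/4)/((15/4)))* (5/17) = 1/17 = 0.06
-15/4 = -3.75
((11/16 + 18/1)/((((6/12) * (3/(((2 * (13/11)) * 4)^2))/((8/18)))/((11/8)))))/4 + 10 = 53501/297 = 180.14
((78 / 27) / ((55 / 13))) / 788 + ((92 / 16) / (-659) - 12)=-3086614583 / 257049540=-12.01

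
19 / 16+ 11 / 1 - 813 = -12813 / 16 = -800.81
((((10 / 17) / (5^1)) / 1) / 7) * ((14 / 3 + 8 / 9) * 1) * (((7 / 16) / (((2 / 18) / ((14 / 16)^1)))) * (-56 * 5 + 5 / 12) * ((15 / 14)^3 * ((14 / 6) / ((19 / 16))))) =-31453125 / 144704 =-217.36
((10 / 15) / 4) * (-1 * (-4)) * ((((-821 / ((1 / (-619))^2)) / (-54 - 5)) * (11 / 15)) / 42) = 3460326991 / 55755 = 62063.08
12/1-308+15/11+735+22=5086/11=462.36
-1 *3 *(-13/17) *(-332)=-12948/17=-761.65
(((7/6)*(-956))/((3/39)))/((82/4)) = -86996/123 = -707.28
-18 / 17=-1.06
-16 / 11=-1.45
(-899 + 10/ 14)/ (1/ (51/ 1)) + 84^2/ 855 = -30459872/ 665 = -45804.32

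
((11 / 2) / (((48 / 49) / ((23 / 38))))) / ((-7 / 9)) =-5313 / 1216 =-4.37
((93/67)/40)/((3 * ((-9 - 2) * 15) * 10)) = -0.00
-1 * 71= -71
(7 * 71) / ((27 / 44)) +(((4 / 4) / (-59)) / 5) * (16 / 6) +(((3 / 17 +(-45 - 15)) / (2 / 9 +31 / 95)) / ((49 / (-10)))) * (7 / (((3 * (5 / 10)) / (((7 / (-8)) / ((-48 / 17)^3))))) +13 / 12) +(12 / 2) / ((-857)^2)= 15690383445124845180943 / 18722128069959229440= 838.07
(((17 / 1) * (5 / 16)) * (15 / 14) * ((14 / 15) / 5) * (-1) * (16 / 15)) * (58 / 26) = -493 / 195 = -2.53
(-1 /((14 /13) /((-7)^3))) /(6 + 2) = 39.81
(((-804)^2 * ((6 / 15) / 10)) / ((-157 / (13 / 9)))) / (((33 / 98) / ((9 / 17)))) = -274511328 / 733975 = -374.01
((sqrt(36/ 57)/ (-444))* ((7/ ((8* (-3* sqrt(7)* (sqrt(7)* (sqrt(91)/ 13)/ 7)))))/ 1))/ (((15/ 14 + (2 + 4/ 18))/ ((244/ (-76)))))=-427* sqrt(5187)/ 44345240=-0.00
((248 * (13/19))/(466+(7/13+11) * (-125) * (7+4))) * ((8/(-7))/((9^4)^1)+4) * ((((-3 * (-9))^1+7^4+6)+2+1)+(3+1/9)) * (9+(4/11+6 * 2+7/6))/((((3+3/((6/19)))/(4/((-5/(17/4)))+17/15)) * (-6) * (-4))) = 28571165052391/1560650898240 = 18.31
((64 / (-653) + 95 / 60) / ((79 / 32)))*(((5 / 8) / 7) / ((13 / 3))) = 58195 / 4694417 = 0.01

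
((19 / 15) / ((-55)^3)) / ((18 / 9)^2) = -19 / 9982500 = -0.00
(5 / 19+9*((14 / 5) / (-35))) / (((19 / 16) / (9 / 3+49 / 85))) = -55552 / 40375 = -1.38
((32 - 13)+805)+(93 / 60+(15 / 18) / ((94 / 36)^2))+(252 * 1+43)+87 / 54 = 446242301 / 397620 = 1122.28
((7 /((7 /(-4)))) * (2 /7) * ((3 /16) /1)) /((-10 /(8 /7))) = 6 /245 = 0.02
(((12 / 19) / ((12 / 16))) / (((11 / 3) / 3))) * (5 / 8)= 90 / 209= 0.43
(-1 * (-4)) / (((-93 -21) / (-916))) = 1832 / 57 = 32.14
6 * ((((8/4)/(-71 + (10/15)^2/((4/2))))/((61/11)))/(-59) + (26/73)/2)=1.07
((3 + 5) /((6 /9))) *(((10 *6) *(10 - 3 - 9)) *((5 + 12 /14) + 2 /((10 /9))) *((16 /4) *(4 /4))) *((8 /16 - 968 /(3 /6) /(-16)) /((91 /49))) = -37511424 /13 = -2885494.15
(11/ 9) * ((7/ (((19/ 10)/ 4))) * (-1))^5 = -18931404800000/ 22284891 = -849517.50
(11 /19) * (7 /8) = 77 /152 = 0.51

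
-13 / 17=-0.76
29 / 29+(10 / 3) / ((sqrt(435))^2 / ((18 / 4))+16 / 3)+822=125924 / 153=823.03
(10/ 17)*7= 70/ 17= 4.12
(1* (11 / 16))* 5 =55 / 16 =3.44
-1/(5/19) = -19/5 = -3.80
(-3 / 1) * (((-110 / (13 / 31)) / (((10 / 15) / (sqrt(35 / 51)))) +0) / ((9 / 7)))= 11935 * sqrt(1785) / 663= 760.55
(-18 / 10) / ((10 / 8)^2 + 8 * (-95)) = 48 / 20225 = 0.00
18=18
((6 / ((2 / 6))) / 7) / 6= 3 / 7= 0.43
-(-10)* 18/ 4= 45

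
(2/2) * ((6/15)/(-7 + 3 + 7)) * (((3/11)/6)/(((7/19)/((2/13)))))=38/15015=0.00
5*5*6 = 150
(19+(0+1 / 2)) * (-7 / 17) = -273 / 34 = -8.03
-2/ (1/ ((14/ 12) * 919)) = -6433/ 3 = -2144.33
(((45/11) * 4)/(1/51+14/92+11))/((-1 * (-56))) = 52785/2018093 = 0.03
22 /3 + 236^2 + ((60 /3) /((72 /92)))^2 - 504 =4524046 /81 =55852.42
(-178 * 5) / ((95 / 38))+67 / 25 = -8833 / 25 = -353.32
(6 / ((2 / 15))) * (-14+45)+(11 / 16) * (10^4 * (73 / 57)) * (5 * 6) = 5045255 / 19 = 265539.74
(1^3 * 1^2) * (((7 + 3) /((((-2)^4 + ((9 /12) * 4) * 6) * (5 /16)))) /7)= 16 /119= 0.13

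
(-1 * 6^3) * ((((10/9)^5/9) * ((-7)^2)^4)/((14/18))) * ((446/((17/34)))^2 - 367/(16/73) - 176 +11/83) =-43408316866587050000/181521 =-239136611557820.03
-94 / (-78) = 47 / 39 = 1.21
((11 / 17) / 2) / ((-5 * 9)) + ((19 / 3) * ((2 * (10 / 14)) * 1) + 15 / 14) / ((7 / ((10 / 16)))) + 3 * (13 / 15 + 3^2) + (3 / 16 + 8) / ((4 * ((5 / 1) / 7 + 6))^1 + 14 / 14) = 24006755 / 779688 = 30.79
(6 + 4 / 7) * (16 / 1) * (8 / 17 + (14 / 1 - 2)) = 156032 / 119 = 1311.19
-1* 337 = -337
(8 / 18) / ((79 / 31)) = 124 / 711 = 0.17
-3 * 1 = -3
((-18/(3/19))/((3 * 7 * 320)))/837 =-19/937440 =-0.00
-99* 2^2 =-396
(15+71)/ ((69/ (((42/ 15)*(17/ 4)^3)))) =1478813/ 5520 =267.90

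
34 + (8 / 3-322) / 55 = 4652 / 165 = 28.19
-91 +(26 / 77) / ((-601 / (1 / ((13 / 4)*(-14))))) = -29478445 / 323939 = -91.00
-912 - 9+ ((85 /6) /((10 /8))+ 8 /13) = -35453 /39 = -909.05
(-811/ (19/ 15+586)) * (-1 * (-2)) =-24330/ 8809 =-2.76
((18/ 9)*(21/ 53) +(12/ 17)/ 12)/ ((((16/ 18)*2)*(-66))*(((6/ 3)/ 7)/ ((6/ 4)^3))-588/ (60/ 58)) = -2174445/ 1477256174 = -0.00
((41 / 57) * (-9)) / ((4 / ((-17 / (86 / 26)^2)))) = 353379 / 140524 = 2.51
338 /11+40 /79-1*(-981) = 1012.23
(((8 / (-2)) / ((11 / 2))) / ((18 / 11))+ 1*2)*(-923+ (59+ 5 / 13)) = -1343.40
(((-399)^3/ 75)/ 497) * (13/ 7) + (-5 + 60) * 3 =-5324646/ 1775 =-2999.80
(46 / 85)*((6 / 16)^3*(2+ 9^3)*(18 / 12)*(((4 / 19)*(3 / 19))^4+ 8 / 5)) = 1360537289864109 / 27173700865600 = 50.07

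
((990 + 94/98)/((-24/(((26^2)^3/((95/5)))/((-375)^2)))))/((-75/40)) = 15000023335232/5891484375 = 2546.05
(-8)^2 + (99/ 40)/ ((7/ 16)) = 2438/ 35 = 69.66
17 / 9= 1.89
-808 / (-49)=808 / 49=16.49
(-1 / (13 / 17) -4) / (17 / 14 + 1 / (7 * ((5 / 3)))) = -690 / 169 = -4.08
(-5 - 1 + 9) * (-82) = -246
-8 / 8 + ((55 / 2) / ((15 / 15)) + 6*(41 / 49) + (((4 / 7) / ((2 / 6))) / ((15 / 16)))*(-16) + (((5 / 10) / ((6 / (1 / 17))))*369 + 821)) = 13745701 / 16660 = 825.07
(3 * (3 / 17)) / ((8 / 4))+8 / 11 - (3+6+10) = -6735 / 374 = -18.01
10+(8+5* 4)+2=40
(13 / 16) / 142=13 / 2272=0.01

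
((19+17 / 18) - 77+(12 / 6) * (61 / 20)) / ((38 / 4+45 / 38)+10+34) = -43567 / 46755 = -0.93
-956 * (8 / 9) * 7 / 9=-660.94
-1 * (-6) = 6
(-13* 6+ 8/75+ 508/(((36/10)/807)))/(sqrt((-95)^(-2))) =162163252/15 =10810883.47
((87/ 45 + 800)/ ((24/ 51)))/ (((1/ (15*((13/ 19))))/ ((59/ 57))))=156846131/ 8664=18103.20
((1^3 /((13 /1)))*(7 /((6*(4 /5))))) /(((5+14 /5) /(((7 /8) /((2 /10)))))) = 6125 /97344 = 0.06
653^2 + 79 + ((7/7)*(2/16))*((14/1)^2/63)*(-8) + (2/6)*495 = 3839849/9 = 426649.89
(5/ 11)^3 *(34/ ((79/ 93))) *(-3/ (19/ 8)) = -9486000/ 1997831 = -4.75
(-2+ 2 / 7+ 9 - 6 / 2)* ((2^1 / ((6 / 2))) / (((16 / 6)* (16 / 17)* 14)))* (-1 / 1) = -255 / 3136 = -0.08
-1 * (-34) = 34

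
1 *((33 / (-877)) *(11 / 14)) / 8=-363 / 98224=-0.00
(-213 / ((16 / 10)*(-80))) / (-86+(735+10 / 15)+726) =639 / 528256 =0.00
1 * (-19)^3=-6859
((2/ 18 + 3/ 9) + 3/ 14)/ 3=83/ 378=0.22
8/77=0.10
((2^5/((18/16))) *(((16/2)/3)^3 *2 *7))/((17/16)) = 29360128/4131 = 7107.27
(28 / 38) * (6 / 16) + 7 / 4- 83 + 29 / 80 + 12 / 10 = -24141 / 304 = -79.41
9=9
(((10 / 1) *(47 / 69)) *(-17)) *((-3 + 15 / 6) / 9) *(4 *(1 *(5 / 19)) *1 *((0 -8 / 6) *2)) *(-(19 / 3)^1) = 639200 / 5589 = 114.37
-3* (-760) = 2280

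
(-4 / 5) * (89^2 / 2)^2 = -62742241 / 5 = -12548448.20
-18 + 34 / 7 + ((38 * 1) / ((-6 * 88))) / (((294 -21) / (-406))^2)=-9347365 / 702702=-13.30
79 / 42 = 1.88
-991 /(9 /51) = -16847 /3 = -5615.67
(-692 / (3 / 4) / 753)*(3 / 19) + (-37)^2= 1368.81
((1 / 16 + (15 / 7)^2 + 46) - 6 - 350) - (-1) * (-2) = -240959 / 784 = -307.35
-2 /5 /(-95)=2 /475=0.00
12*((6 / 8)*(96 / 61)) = 14.16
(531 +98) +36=665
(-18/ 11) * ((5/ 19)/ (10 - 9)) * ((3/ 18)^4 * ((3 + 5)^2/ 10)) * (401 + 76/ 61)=-32716/ 38247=-0.86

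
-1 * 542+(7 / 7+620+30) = 109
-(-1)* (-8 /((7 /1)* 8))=-0.14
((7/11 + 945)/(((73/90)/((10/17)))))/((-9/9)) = -9361800/13651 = -685.80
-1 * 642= -642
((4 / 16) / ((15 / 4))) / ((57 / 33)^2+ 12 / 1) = 0.00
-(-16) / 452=4 / 113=0.04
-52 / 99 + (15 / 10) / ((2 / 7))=1871 / 396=4.72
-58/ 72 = -0.81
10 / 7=1.43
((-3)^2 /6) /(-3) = -1 /2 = -0.50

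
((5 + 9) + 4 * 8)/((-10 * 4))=-23/20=-1.15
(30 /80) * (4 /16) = 3 /32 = 0.09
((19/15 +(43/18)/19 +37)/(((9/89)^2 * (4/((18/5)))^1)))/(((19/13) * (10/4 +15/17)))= 114924767191/168135750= 683.52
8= 8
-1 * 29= -29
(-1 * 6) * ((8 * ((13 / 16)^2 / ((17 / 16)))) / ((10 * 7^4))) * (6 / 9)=-169 / 204085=-0.00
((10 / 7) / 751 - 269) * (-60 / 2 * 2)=84847380 / 5257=16139.89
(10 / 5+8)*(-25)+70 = -180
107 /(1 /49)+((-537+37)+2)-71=4674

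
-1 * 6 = -6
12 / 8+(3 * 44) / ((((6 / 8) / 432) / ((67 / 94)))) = 5094285 / 94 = 54194.52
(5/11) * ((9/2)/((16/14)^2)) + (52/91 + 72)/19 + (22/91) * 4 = 15465053/2434432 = 6.35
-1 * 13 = -13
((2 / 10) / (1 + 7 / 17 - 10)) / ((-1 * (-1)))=-17 / 730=-0.02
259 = 259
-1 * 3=-3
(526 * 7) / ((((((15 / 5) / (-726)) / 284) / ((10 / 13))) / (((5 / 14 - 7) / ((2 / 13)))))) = 8405090760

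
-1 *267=-267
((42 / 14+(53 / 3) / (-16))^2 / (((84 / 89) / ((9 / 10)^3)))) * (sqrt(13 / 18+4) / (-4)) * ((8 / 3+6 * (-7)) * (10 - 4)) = 55907397 * sqrt(170) / 2048000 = 355.93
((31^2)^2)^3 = 787662783788549761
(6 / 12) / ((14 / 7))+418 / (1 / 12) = 20065 / 4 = 5016.25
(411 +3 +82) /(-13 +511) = 248 /249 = 1.00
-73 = -73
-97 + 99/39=-1228/13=-94.46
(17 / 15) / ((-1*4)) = -0.28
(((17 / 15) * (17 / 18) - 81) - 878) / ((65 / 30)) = -258641 / 585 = -442.12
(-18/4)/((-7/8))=36/7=5.14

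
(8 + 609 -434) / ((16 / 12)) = 549 / 4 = 137.25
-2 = -2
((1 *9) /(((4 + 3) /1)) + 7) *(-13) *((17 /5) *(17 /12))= -108953 /210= -518.82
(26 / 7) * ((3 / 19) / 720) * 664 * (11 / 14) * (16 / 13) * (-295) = -430936 / 2793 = -154.29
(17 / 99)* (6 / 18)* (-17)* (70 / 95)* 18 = -8092 / 627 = -12.91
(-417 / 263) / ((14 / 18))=-3753 / 1841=-2.04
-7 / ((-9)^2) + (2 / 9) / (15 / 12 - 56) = -535 / 5913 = -0.09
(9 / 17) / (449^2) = 9 / 3427217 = 0.00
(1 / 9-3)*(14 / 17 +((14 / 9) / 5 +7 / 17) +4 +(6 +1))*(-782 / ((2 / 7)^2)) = 140620298 / 405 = 347210.61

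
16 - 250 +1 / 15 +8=-225.93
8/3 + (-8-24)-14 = -130/3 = -43.33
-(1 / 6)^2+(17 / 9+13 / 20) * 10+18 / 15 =4781 / 180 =26.56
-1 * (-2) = 2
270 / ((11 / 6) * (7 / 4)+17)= 1296 / 97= 13.36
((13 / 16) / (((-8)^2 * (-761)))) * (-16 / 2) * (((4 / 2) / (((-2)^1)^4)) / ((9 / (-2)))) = -13 / 3506688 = -0.00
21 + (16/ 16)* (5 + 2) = 28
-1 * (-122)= 122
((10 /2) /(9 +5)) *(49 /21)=0.83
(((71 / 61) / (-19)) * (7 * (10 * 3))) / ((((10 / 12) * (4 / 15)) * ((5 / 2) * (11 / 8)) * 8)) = -26838 / 12749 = -2.11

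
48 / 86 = 24 / 43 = 0.56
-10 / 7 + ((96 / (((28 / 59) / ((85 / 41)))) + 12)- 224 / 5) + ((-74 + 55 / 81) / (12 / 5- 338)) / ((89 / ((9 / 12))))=8914215218677 / 23145023160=385.15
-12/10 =-6/5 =-1.20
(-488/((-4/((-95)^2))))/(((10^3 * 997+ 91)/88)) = 96892400/997091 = 97.18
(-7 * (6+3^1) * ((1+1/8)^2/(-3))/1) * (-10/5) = -1701/32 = -53.16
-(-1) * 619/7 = 619/7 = 88.43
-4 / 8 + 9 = 17 / 2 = 8.50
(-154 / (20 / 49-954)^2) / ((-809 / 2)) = 184877 / 441576283121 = 0.00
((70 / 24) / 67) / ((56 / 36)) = 15 / 536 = 0.03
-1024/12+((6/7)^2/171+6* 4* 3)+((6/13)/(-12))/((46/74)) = -22365685/1670214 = -13.39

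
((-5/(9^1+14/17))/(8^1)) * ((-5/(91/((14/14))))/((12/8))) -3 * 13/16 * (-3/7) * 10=3810955/364728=10.45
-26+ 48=22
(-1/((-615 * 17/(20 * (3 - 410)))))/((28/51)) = -407/287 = -1.42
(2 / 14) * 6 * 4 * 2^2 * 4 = 384 / 7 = 54.86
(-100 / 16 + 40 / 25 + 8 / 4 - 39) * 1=-833 / 20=-41.65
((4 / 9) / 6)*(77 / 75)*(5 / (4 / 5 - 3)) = -14 / 81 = -0.17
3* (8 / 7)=24 / 7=3.43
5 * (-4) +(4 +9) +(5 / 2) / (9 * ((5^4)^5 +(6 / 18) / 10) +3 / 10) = -60081481933593767 / 8583068847656256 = -7.00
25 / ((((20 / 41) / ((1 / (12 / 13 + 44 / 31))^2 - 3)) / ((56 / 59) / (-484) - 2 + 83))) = -297654386434775 / 25447279616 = -11696.90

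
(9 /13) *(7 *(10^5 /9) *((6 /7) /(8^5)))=9375 /6656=1.41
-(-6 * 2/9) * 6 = 8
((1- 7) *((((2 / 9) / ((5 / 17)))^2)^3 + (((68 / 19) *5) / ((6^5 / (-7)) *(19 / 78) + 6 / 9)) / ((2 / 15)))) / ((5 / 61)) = 44136798013287478 / 1937697548203125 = 22.78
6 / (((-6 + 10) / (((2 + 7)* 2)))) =27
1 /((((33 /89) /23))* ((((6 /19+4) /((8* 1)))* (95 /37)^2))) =11209372 /642675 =17.44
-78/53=-1.47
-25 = -25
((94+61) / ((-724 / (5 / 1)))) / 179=-775 / 129596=-0.01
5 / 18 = 0.28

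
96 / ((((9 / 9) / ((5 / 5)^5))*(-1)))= -96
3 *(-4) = -12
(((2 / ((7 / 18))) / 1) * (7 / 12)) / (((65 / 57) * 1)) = 2.63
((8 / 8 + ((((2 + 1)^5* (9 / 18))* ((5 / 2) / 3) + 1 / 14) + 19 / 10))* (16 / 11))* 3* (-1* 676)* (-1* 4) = 1229737.06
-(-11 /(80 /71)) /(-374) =-71 /2720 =-0.03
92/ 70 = 1.31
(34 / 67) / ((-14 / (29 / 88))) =-493 / 41272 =-0.01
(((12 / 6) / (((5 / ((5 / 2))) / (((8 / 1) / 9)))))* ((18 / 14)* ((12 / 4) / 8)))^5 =243 / 16807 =0.01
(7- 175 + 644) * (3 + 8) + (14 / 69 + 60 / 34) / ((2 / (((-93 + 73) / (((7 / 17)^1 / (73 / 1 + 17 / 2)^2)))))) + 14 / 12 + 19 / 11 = -1105666791 / 3542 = -312158.89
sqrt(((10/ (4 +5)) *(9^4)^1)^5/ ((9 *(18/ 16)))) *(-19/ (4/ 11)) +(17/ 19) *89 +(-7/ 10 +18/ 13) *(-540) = -33321350700 *sqrt(5) - 71645/ 247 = -74508805557.37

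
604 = 604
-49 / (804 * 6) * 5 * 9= -245 / 536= -0.46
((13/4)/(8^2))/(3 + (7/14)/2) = 1/64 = 0.02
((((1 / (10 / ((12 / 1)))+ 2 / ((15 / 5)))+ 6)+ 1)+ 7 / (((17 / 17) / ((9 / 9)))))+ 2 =268 / 15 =17.87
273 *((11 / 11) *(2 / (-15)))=-182 / 5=-36.40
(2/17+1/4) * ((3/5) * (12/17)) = 45/289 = 0.16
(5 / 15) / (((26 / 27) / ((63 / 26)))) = 567 / 676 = 0.84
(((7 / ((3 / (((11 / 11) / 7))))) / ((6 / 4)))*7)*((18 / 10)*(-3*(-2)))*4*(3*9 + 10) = 12432 / 5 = 2486.40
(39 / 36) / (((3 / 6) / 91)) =197.17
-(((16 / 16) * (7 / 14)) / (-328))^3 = 1 / 282300416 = 0.00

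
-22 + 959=937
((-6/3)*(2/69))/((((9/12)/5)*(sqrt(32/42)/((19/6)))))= -1.40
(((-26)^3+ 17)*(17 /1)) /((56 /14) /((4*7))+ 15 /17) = -35521857 /122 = -291162.76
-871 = -871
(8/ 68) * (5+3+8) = 32/ 17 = 1.88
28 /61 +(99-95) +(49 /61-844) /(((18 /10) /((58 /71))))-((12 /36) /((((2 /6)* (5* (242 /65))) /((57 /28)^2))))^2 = -58971711729739331 /155901768264704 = -378.26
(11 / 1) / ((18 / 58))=35.44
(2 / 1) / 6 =1 / 3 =0.33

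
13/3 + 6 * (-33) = -193.67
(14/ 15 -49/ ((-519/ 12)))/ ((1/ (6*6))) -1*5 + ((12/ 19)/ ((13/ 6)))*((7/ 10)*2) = 2982377/ 42731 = 69.79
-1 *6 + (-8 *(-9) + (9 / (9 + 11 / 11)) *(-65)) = 15 / 2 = 7.50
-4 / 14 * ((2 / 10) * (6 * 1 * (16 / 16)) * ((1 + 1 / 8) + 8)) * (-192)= 21024 / 35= 600.69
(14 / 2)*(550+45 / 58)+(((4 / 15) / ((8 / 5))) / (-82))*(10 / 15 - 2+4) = 82513819 / 21402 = 3855.43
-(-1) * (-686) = -686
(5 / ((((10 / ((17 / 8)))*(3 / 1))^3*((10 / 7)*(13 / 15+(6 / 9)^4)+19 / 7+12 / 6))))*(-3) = -44217 / 51712000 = -0.00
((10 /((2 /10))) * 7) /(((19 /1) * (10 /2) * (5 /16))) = 224 /19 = 11.79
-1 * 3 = -3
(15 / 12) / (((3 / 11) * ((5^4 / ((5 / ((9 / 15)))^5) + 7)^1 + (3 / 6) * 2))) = 859375 / 1502916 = 0.57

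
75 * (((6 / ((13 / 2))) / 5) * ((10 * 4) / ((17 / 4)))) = 28800 / 221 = 130.32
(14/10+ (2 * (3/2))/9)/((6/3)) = 13/15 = 0.87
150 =150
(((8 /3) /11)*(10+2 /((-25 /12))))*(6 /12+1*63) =114808 /825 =139.16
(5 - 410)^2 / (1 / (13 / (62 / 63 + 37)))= 134336475 / 2393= 56137.26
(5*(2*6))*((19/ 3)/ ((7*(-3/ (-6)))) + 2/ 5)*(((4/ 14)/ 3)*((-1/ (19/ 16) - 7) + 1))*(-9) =723840/ 931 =777.49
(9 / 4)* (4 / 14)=9 / 14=0.64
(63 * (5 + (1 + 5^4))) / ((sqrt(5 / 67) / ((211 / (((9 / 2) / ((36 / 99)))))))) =7455896 * sqrt(335) / 55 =2481187.33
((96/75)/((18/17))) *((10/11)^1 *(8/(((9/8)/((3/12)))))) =8704/4455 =1.95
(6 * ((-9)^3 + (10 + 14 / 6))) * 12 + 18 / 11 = -567582 / 11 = -51598.36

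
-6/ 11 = -0.55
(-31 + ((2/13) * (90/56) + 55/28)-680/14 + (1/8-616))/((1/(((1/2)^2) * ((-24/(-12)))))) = -504675/1456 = -346.62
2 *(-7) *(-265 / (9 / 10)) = 37100 / 9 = 4122.22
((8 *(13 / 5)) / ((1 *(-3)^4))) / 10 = 52 / 2025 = 0.03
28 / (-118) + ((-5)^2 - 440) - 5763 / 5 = -462512 / 295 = -1567.84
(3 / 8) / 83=3 / 664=0.00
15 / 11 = 1.36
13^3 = 2197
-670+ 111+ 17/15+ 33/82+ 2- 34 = -725041/1230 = -589.46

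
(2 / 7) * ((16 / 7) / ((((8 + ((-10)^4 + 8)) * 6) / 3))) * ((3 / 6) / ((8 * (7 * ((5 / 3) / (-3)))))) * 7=-9 / 2453920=-0.00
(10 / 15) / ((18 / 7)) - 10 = -263 / 27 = -9.74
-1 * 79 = -79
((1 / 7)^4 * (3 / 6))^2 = 1 / 23059204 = 0.00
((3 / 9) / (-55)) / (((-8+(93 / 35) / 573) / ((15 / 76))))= 6685 / 44683364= 0.00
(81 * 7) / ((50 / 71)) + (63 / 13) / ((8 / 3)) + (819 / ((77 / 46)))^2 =75565271169 / 314600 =240194.76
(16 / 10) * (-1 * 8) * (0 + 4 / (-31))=256 / 155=1.65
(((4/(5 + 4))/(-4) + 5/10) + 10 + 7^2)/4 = 1069/72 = 14.85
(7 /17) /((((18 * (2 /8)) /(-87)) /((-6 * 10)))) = 8120 /17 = 477.65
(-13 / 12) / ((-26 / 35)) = 35 / 24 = 1.46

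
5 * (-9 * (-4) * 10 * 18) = 32400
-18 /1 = -18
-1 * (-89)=89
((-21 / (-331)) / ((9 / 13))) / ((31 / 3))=0.01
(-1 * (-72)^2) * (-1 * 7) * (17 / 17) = 36288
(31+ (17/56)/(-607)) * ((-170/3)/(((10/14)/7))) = -41798155/2428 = -17215.06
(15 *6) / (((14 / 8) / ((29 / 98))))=5220 / 343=15.22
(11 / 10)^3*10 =13.31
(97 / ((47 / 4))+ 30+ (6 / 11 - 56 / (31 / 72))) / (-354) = 731342 / 2836779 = 0.26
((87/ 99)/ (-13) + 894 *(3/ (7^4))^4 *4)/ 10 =-192750972451201/ 28513854428717658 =-0.01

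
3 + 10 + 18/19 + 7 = 20.95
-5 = -5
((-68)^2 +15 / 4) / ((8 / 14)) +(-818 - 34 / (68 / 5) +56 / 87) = 10131959 / 1392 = 7278.71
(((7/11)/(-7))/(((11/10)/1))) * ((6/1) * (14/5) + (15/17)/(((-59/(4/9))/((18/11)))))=-1852344/1334993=-1.39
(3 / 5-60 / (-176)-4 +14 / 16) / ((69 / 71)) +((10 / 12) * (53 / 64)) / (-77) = -2557449 / 1133440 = -2.26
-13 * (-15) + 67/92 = 195.73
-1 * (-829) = 829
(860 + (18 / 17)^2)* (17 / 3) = 248864 / 51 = 4879.69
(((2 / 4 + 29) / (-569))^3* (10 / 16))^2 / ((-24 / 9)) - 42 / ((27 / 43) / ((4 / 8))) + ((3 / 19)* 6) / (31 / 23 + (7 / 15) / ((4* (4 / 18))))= -10792200094300870107380652251 / 327646038357064631755505664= -32.94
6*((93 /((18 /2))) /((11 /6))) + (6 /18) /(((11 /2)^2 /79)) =12592 /363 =34.69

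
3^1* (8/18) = 4/3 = 1.33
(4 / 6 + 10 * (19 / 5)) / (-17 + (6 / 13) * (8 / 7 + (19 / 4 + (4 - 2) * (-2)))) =-21112 / 8805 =-2.40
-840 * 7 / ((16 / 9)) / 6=-2205 / 4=-551.25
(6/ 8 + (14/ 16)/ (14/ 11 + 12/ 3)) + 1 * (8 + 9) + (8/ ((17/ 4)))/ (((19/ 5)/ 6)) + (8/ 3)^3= 161259017/ 4046544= 39.85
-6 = -6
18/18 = 1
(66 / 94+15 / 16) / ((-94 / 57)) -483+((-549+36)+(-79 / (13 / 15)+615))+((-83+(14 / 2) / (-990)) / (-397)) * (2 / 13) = -85438244331679 / 180586280160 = -473.12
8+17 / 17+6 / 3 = 11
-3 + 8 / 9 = -19 / 9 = -2.11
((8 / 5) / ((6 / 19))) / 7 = 76 / 105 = 0.72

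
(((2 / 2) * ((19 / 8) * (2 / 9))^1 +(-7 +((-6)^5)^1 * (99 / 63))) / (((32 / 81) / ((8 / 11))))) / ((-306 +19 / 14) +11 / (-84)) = 83185029 / 1126444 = 73.85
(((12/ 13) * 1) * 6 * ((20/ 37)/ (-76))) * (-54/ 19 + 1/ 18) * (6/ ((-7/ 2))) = -228720/ 1215487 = -0.19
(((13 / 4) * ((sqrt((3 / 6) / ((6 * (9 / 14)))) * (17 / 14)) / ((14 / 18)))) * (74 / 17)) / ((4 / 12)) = 1443 * sqrt(42) / 392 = 23.86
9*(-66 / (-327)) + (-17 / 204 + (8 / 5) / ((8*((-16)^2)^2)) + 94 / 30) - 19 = -14.13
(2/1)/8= 1/4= 0.25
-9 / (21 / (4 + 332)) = -144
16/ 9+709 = 710.78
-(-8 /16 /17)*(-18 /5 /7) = -9 /595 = -0.02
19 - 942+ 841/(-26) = -24839/26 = -955.35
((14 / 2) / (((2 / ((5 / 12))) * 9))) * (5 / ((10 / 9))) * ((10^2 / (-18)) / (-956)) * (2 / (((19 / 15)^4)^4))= 212865085601806640625 / 1102999965482583345212144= 0.00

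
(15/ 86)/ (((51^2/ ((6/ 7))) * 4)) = 5/ 347956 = 0.00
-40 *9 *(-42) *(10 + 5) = 226800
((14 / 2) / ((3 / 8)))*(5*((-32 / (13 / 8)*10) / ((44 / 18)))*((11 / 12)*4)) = -27569.23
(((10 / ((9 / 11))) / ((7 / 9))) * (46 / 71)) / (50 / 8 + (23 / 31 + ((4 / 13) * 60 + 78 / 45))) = 122350800 / 326716369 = 0.37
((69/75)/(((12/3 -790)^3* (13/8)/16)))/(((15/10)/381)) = -93472/19726998525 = -0.00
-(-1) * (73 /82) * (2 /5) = 73 /205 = 0.36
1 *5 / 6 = 5 / 6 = 0.83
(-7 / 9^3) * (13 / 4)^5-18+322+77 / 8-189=90433013 / 746496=121.14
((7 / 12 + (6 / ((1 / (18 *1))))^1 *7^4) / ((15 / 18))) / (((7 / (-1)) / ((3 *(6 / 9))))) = -444529 / 5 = -88905.80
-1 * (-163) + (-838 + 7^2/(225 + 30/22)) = -1680211/2490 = -674.78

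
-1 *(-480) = 480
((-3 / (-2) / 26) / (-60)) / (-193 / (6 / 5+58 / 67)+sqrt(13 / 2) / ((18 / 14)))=1885527 * sqrt(26) / 43998405469330+181202103 / 17599362187732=0.00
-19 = -19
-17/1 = -17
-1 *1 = -1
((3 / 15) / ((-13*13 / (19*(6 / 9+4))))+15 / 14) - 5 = -143149 / 35490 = -4.03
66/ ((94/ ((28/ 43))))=924/ 2021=0.46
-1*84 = -84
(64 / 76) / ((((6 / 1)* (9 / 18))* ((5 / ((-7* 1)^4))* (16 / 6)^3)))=7.11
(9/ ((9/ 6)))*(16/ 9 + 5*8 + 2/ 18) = 754/ 3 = 251.33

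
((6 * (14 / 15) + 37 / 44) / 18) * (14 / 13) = 0.39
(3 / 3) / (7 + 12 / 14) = 7 / 55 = 0.13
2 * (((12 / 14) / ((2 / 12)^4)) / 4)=3888 / 7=555.43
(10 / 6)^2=25 / 9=2.78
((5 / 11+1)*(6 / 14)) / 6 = 8 / 77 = 0.10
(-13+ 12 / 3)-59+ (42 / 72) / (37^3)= -68.00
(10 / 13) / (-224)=-5 / 1456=-0.00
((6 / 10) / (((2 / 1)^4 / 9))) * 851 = 22977 / 80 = 287.21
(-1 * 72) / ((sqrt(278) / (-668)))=24048 * sqrt(278) / 139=2884.61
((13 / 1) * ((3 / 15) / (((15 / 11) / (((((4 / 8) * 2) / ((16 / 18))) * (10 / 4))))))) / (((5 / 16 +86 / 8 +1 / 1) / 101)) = 43329 / 965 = 44.90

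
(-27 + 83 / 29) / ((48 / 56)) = -2450 / 87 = -28.16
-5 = -5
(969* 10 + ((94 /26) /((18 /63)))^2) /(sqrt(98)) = 6658681* sqrt(2) /9464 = 995.01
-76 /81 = -0.94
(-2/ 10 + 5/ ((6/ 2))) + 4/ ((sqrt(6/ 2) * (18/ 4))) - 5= -3.02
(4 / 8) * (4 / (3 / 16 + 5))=32 / 83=0.39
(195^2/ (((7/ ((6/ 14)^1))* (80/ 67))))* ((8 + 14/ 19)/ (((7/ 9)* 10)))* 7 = 228373587/ 14896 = 15331.20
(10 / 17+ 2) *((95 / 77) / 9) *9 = 380 / 119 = 3.19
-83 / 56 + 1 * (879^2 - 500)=43239813 / 56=772139.52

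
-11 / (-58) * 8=44 / 29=1.52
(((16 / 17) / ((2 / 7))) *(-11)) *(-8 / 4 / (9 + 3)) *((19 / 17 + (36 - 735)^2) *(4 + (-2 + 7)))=7674962064 / 289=26556962.16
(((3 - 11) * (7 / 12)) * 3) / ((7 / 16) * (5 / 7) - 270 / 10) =32 / 61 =0.52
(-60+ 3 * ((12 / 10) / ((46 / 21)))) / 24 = -2237 / 920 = -2.43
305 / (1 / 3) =915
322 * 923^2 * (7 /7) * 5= 1371605690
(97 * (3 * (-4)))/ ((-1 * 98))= 582/ 49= 11.88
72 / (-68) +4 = 50 / 17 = 2.94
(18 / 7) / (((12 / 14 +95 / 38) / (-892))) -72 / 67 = -684.31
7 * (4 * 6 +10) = 238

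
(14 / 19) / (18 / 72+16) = 56 / 1235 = 0.05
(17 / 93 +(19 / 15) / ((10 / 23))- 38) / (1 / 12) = -324606 / 775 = -418.85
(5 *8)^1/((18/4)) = 80/9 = 8.89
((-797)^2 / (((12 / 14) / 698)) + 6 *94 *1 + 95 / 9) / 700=1163862983 / 1575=738960.62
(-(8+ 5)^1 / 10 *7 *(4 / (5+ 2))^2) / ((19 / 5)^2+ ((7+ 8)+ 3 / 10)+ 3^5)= -80 / 7343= -0.01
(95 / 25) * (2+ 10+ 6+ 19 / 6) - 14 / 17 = 40601 / 510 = 79.61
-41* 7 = -287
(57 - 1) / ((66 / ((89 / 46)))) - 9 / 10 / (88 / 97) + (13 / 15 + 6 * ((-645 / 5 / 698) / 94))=499475227 / 331996720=1.50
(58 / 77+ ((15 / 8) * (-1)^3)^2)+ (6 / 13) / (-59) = 16105811 / 3779776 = 4.26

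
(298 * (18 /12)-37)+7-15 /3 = 412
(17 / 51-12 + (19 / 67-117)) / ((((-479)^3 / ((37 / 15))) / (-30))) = -1909570 / 22090350039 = -0.00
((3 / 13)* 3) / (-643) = -9 / 8359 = -0.00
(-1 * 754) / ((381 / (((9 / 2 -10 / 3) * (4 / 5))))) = -10556 / 5715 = -1.85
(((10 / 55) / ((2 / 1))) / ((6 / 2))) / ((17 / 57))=19 / 187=0.10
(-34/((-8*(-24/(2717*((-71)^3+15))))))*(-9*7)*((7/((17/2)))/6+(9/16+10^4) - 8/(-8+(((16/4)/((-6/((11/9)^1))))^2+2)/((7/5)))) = -108033366706392844717/995648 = -108505583003624.62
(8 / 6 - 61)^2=32041 / 9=3560.11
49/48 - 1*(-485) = 23329/48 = 486.02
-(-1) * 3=3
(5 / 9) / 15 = 1 / 27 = 0.04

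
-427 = -427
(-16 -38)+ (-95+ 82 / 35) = -146.66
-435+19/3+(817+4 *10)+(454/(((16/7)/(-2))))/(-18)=32429/72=450.40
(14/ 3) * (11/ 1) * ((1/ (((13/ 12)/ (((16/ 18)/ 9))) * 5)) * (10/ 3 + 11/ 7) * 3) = 72512/ 5265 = 13.77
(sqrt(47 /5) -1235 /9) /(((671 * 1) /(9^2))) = -11115 /671 + 81 * sqrt(235) /3355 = -16.19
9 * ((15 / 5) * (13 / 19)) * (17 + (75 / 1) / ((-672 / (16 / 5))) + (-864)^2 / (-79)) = -3661820487 / 21014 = -174256.23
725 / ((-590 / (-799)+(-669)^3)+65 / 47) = -579275 / 239235227196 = -0.00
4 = 4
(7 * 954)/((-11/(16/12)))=-8904/11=-809.45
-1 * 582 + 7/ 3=-1739/ 3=-579.67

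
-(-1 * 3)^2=-9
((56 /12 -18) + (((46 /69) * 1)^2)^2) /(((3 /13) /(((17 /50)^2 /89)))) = -999362 /13516875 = -0.07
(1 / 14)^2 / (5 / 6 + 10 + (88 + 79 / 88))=66 / 1290121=0.00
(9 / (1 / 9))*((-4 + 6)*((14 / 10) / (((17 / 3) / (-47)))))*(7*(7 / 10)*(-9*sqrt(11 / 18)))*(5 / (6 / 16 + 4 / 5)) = 1000188*sqrt(22) / 17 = 275958.68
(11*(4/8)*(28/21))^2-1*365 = -2801/9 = -311.22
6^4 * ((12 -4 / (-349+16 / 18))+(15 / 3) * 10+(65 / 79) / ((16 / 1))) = 19907863533 / 247507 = 80433.54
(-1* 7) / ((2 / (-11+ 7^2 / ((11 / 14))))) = -3955 / 22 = -179.77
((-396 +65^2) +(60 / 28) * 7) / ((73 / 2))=7688 / 73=105.32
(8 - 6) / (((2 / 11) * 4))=11 / 4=2.75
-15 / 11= -1.36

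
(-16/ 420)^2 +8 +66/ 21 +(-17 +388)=4213141/ 11025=382.14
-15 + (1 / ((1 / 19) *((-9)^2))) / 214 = -259991 / 17334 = -15.00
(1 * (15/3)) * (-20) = -100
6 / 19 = 0.32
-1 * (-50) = 50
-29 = -29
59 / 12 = 4.92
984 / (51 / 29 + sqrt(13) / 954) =1324524578976 / 2367200783-789476976 * sqrt(13) / 2367200783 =558.33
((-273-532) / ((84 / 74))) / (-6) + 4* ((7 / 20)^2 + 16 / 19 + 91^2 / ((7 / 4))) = 81438976 / 4275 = 19050.05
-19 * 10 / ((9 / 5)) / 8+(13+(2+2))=3.81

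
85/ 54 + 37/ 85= 9223/ 4590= 2.01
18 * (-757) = -13626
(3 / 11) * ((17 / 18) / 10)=17 / 660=0.03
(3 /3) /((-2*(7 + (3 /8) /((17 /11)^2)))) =-0.07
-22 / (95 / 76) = -88 / 5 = -17.60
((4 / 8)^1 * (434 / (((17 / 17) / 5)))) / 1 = 1085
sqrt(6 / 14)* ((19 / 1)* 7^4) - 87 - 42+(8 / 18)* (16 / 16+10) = -1117 / 9+6517* sqrt(21) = 29740.53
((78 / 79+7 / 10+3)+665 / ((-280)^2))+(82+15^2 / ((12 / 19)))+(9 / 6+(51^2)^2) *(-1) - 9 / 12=-1197091983427 / 176960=-6764760.30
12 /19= 0.63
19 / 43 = 0.44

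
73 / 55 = 1.33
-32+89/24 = -679/24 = -28.29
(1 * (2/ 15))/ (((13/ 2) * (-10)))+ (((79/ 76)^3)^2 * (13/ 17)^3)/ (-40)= -119290068242531423/ 7384531042932326400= -0.02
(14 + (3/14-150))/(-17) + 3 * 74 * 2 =107573/238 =451.99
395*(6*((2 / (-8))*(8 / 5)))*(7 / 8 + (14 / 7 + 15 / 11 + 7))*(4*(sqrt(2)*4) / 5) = -1875144*sqrt(2) / 55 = -48215.53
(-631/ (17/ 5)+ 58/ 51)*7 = -65849/ 51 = -1291.16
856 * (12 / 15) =3424 / 5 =684.80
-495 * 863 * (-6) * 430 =1102137300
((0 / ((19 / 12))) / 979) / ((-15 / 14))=0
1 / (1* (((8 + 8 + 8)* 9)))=1 / 216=0.00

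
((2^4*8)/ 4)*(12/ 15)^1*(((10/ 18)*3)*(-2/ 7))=-256/ 21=-12.19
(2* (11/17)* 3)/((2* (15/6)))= 66/85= 0.78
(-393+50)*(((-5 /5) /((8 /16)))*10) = 6860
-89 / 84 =-1.06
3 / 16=0.19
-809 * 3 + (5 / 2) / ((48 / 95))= -232517 / 96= -2422.05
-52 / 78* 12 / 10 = -4 / 5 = -0.80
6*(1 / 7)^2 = 6 / 49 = 0.12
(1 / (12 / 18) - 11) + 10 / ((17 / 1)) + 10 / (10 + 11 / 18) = -51753 / 6494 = -7.97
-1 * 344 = -344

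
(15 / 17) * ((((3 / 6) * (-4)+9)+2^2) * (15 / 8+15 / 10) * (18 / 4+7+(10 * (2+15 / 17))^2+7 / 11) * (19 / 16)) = 41240298285 / 1257728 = 32789.52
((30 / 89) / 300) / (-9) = -1 / 8010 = -0.00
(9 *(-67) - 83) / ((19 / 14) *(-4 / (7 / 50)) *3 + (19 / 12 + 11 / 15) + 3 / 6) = 2016840 / 333719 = 6.04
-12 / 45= -4 / 15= -0.27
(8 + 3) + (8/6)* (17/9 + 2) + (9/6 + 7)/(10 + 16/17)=56789/3348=16.96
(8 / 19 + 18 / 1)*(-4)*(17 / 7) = -3400 / 19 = -178.95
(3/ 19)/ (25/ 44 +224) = 132/ 187739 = 0.00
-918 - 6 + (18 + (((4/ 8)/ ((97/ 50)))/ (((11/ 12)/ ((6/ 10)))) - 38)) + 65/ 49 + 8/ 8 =-49224694/ 52283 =-941.50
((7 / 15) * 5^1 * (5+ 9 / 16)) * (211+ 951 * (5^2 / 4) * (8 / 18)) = 2665817 / 72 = 37025.24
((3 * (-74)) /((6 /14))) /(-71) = 518 /71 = 7.30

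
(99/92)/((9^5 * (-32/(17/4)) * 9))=-187/695361024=-0.00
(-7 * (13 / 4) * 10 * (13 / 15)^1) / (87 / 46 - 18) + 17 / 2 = 7093 / 342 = 20.74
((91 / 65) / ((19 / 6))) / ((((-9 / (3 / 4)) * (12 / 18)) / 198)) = -2079 / 190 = -10.94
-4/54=-2/27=-0.07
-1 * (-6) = 6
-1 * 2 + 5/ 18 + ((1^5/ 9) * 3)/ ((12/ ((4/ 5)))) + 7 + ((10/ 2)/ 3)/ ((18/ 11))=6.32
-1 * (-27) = 27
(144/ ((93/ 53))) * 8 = 20352/ 31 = 656.52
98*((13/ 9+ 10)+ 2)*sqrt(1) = 11858/ 9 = 1317.56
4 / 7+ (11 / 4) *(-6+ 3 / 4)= -1553 / 112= -13.87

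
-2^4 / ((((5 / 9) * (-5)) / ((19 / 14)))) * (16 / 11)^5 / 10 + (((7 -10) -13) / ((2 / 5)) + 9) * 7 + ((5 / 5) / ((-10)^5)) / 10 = -238898662255357 / 1127357000000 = -211.91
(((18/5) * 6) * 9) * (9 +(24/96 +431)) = 427923/5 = 85584.60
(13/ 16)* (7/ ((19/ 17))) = 1547/ 304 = 5.09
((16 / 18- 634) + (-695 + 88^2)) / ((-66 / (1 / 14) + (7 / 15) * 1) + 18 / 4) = -577430 / 82713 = -6.98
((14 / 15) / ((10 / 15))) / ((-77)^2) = 1 / 4235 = 0.00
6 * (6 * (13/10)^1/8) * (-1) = -117/20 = -5.85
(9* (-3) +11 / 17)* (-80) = 35840 / 17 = 2108.24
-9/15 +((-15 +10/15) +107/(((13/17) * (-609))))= -200077/13195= -15.16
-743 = -743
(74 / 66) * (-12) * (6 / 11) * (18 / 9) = -1776 / 121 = -14.68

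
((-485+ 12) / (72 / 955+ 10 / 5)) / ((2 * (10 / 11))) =-993773 / 7928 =-125.35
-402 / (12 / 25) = -1675 / 2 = -837.50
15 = 15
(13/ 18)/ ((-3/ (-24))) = 52/ 9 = 5.78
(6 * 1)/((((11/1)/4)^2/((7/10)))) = 336/605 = 0.56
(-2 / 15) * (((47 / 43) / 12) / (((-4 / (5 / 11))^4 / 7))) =-41125 / 2901026304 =-0.00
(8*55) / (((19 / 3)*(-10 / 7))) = -924 / 19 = -48.63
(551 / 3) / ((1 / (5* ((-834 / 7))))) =-765890 / 7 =-109412.86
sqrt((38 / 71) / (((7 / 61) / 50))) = 15.27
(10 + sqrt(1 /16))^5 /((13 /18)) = 1042705809 /6656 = 156656.52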